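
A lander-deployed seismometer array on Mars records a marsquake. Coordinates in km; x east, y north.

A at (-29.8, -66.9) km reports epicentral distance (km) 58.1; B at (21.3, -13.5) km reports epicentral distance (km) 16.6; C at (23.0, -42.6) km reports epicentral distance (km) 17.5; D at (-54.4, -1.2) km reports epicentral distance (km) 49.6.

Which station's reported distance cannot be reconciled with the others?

D

Solve using three stations at a time. Using A, B, C (subtract circle equations pairwise → linear system) gives (x, y) ≈ (13.4, -28.0).
Distances from that point to each station vs reported:
  A: calculated 58.1 vs reported 58.1 → residual 0.0 km
  B: calculated 16.6 vs reported 16.6 → residual 0.0 km
  C: calculated 17.5 vs reported 17.5 → residual 0.0 km
  D: calculated 72.9 vs reported 49.6 → residual 23.3 km
A, B, C are mutually consistent (residuals ≈ 0); D is off by 23.3 km.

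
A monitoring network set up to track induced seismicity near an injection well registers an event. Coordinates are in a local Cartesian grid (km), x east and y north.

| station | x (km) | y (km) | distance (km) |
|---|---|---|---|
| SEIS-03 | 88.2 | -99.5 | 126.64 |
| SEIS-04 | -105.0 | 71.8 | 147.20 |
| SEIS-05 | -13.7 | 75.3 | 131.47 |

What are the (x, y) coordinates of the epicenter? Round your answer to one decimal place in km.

-30.4 km east, -55.1 km north

Circle about each station: (x − 88.2)² + (y + 99.5)² = 126.64²; (x + 105.0)² + (y − 71.8)² = 147.20²; (x + 13.7)² + (y − 75.3)² = 131.47².
Subtracting pairs of circle equations eliminates x²+y² and gives linear equations (the radical axes):
-386.4 x + 342.6 y = -7129.40
-203.8 x + 349.6 y = -13068.38
Solving the 2×2 system: x ≈ -30.4, y ≈ -55.1 km.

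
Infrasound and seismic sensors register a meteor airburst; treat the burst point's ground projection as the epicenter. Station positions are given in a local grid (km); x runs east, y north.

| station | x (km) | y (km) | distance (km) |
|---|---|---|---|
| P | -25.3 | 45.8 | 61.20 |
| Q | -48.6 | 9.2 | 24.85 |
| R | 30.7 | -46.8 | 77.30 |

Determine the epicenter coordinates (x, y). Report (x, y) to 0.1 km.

(-39.2, -13.8)

Circle about each station: (x + 25.3)² + (y − 45.8)² = 61.20²; (x + 48.6)² + (y − 9.2)² = 24.85²; (x − 30.7)² + (y + 46.8)² = 77.30².
Subtracting pairs of circle equations eliminates x²+y² and gives linear equations (the radical axes):
-46.6 x − 73.2 y = 2836.79
112.0 x − 185.2 y = -1834.85
Solving the 2×2 system: x ≈ -39.2, y ≈ -13.8 km.
Check against P (with the unrounded x, y): √((x + 25.3)²+(y − 45.8)²) = 61.20 ≈ 61.20 km. ✓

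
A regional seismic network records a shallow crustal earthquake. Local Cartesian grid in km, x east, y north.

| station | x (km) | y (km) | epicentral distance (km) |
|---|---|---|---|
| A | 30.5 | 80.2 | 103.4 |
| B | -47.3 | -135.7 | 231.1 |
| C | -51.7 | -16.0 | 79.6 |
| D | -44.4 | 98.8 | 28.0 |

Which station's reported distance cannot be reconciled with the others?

Solve using three stations at a time. Using A, B, D (subtract circle equations pairwise → linear system) gives (x, y) ≈ (-72.0, 94.1).
Distances from that point to each station vs reported:
  A: calculated 103.4 vs reported 103.4 → residual 0.0 km
  B: calculated 231.1 vs reported 231.1 → residual 0.0 km
  C: calculated 111.9 vs reported 79.6 → residual 32.3 km
  D: calculated 28.0 vs reported 28.0 → residual 0.0 km
A, B, D are mutually consistent (residuals ≈ 0); C is off by 32.3 km.

C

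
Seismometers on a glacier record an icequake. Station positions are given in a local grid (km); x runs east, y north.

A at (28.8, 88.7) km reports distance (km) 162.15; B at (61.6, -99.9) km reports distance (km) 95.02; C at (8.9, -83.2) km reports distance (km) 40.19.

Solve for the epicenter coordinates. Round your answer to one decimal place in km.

(-26.3, -63.8)

Circle about each station: (x − 28.8)² + (y − 88.7)² = 162.15²; (x − 61.6)² + (y + 99.9)² = 95.02²; (x − 8.9)² + (y + 83.2)² = 40.19².
Subtracting pairs of circle equations eliminates x²+y² and gives linear equations (the radical axes):
65.6 x − 377.2 y = 22341.26
-39.8 x − 343.8 y = 22981.71
Solving the 2×2 system: x ≈ -26.3, y ≈ -63.8 km.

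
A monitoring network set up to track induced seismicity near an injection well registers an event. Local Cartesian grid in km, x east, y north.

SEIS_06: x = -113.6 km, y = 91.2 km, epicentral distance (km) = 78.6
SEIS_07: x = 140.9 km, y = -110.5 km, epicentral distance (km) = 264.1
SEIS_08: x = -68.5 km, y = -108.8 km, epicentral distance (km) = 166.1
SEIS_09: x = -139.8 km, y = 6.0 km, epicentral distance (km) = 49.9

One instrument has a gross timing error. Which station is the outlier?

Solve using three stations at a time. Using SEIS_06, SEIS_07, SEIS_09 (subtract circle equations pairwise → linear system) gives (x, y) ≈ (-90.9, 16.0).
Distances from that point to each station vs reported:
  SEIS_06: calculated 78.6 vs reported 78.6 → residual 0.0 km
  SEIS_07: calculated 264.1 vs reported 264.1 → residual 0.0 km
  SEIS_08: calculated 126.8 vs reported 166.1 → residual 39.3 km
  SEIS_09: calculated 49.9 vs reported 49.9 → residual 0.0 km
SEIS_06, SEIS_07, SEIS_09 are mutually consistent (residuals ≈ 0); SEIS_08 is off by 39.3 km.

SEIS_08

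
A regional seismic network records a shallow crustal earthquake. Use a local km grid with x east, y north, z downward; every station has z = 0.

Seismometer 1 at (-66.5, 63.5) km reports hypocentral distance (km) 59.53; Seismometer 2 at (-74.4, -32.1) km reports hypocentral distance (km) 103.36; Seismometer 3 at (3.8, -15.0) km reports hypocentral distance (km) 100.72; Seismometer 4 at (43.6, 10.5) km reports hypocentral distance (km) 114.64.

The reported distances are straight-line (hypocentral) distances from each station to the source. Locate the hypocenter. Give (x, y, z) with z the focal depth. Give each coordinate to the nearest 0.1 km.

Each station gives a sphere (x−x_i)² + (y−y_i)² + z² = d_i² (stations at z=0).
Subtracting the Seismometer 1 sphere from Seismometer 2 and Seismometer 3: z² cancels, leaving linear equations in x and y:
-15.8 x − 191.2 y = -9028.20
140.6 x − 157.0 y = -14815.76
Solving: x ≈ -48.201, y ≈ 51.202 km (keep extra digits for the depth step; rounded: -48.2, 51.2).
Then from the Seismometer 1 sphere: z² = 59.53² − (x + 66.5)² − (y − 63.5)² with x = -48.201, y = 51.202, so z ≈ 55.297 ≈ 55.3 km.
Check against Seismometer 4 (with the unrounded solution): distance 114.64 ≈ 114.64 km. ✓

(-48.2, 51.2, 55.3)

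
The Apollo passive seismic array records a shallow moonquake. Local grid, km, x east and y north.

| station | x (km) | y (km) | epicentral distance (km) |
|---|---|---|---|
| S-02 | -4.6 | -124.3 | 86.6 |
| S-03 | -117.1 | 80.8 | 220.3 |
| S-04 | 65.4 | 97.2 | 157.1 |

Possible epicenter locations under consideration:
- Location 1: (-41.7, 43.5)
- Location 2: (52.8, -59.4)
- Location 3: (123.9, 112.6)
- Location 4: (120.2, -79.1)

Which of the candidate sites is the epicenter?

Location 2

For each candidate, compare |candidate − station| to the reported distance:
Location 1: residuals S-02 85.3, S-03 136.2, S-04 37.3 → max 136.2 km
Location 2: residuals S-02 0.0, S-03 0.0, S-04 0.0 → max 0.0 km
Location 3: residuals S-02 182.9, S-03 22.8, S-04 96.6 → max 182.9 km
Location 4: residuals S-02 46.1, S-03 65.8, S-04 27.5 → max 65.8 km
Only Location 2 has all residuals ≈ 0.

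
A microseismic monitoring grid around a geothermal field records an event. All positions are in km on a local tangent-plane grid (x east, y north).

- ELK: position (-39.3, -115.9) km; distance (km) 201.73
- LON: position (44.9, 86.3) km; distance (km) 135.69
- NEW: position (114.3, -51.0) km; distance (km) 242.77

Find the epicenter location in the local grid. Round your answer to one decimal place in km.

Circle about each station: (x + 39.3)² + (y + 115.9)² = 201.73²; (x − 44.9)² + (y − 86.3)² = 135.69²; (x − 114.3)² + (y + 51.0)² = 242.77².
Subtracting the ELK equation from the LON and NEW equations removes the quadratic terms:
168.4 x + 404.4 y = 16769.62
307.2 x + 129.8 y = -17554.09
Solving the 2×2 system: x ≈ -90.6, y ≈ 79.2 km.

x ≈ -90.6 km, y ≈ 79.2 km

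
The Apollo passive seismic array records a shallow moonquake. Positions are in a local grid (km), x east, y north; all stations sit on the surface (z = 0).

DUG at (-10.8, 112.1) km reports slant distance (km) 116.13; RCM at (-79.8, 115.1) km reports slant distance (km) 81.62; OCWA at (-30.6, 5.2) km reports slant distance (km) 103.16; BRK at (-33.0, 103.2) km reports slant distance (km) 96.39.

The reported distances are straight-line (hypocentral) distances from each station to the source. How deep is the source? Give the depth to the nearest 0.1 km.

57.2 km

Each station gives a sphere (x−x_i)² + (y−y_i)² + z² = d_i² (stations at z=0).
Subtracting the DUG sphere from RCM and OCWA: z² cancels, leaving linear equations in x and y:
-138.0 x + 6.0 y = 13757.35
-39.6 x − 213.8 y = -8875.46
Solving: x ≈ -97.104, y ≈ 59.499 km (keep extra digits for the depth step; rounded: -97.1, 59.5).
Then from the DUG sphere: z² = 116.13² − (x + 10.8)² − (y − 112.1)² with x = -97.104, y = 59.499, so z ≈ 57.192 ≈ 57.2 km.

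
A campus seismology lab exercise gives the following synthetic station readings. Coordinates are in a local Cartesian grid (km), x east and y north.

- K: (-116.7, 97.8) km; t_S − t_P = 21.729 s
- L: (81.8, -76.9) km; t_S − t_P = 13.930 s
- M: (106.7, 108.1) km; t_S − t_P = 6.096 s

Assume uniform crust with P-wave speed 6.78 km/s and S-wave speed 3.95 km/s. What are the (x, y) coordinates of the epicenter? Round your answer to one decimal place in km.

Distance from S−P lag: d = Δt · v_P v_S / (v_P − v_S) = Δt · (6.78·3.95)/(6.78−3.95) ≈ 9.4633·Δt.
So d_K = 205.63, d_L = 131.82, d_M = 57.69 km.
Circle about each station: (x + 116.7)² + (y − 97.8)² = 205.63²; (x − 81.8)² + (y + 76.9)² = 131.82²; (x − 106.7)² + (y − 108.1)² = 57.69².
Subtracting the K equation from the L and M equations removes the quadratic terms:
397.0 x − 349.4 y = 14328.30
446.8 x + 20.6 y = 38842.33
Solving the 2×2 system: x ≈ 84.4, y ≈ 54.9 km.

84.4 km east, 54.9 km north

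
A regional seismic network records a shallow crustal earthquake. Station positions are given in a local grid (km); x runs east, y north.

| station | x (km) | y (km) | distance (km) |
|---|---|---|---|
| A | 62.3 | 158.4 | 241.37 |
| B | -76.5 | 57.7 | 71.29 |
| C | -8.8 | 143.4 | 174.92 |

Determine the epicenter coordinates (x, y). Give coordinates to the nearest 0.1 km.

x ≈ -142.4 km, y ≈ 30.5 km

Circle about each station: (x − 62.3)² + (y − 158.4)² = 241.37²; (x + 76.5)² + (y − 57.7)² = 71.29²; (x + 8.8)² + (y − 143.4)² = 174.92².
Subtracting the A equation from the B and C equations removes the quadratic terms:
-277.6 x − 201.4 y = 33386.90
-142.2 x − 30.0 y = 19331.62
Solving the 2×2 system: x ≈ -142.4, y ≈ 30.5 km.
Check against A (with the unrounded x, y): √((x − 62.3)²+(y − 158.4)²) = 241.37 ≈ 241.37 km. ✓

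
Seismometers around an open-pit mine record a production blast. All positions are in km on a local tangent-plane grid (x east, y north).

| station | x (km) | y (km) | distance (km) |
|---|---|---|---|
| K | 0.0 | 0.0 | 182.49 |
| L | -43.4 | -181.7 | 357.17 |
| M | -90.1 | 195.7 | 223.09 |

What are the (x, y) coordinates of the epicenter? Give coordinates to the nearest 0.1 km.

(124.2, 133.7)

Circle about each station: x² + y² = 182.49²; (x + 43.4)² + (y + 181.7)² = 357.17²; (x + 90.1)² + (y − 195.7)² = 223.09².
Subtracting the K equation from the L and M equations removes the quadratic terms:
-86.8 x − 363.4 y = -59369.36
-180.2 x + 391.4 y = 29949.95
Solving the 2×2 system: x ≈ 124.2, y ≈ 133.7 km.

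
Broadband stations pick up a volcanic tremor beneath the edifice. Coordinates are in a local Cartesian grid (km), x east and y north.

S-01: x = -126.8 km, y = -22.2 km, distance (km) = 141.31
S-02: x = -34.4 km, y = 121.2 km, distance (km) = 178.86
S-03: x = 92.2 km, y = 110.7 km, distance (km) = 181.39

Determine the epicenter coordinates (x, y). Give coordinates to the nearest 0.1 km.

(11.4, -51.7)

Circle about each station: (x + 126.8)² + (y + 22.2)² = 141.31²; (x + 34.4)² + (y − 121.2)² = 178.86²; (x − 92.2)² + (y − 110.7)² = 181.39².
Subtracting pairs of circle equations eliminates x²+y² and gives linear equations (the radical axes):
184.8 x + 286.8 y = -12720.66
438.0 x + 265.8 y = -8749.57
Solving the 2×2 system: x ≈ 11.4, y ≈ -51.7 km.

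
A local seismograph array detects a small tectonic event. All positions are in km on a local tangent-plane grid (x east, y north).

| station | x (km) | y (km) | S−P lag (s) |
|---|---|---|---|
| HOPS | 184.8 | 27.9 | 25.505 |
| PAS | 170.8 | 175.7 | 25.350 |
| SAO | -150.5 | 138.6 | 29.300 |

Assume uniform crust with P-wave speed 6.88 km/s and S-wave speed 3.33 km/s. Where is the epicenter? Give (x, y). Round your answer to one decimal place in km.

Distance from S−P lag: d = Δt · v_P v_S / (v_P − v_S) = Δt · (6.88·3.33)/(6.88−3.33) ≈ 6.4536·Δt.
So d_HOPS = 164.60, d_PAS = 163.60, d_SAO = 189.09 km.
Circle about each station: (x − 184.8)² + (y − 27.9)² = 164.60²; (x − 170.8)² + (y − 175.7)² = 163.60²; (x + 150.5)² + (y − 138.6)² = 189.09².
Subtracting pairs of circle equations eliminates x²+y² and gives linear equations (the radical axes):
-28.0 x + 295.6 y = 25441.88
-670.6 x + 221.4 y = -1731.11
Solving the 2×2 system: x ≈ 32.0, y ≈ 89.1 km.

32.0 km east, 89.1 km north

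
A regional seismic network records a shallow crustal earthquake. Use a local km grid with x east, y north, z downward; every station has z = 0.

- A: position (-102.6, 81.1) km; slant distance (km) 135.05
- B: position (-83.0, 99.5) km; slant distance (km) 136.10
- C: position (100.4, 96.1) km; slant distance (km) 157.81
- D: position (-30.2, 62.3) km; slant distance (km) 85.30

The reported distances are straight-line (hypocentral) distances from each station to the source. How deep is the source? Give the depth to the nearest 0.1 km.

48.6 km

Each station gives a sphere (x−x_i)² + (y−y_i)² + z² = d_i² (stations at z=0).
Subtracting the A sphere from B and C: z² cancels, leaving linear equations in x and y:
39.2 x + 36.8 y = -599.43
406.0 x + 30.0 y = -4454.09
Solving: x ≈ -10.602, y ≈ -4.996 km (keep extra digits for the depth step; rounded: -10.6, -5.0).
Then from the A sphere: z² = 135.05² − (x + 102.6)² − (y − 81.1)² with x = -10.602, y = -4.996, so z ≈ 48.604 ≈ 48.6 km.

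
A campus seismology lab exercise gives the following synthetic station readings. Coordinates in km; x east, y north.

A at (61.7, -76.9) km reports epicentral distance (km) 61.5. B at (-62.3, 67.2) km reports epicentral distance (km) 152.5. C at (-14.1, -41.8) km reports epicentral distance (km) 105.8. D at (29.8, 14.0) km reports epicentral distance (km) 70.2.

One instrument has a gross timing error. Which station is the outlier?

B

Solve using three stations at a time. Using A, C, D (subtract circle equations pairwise → linear system) gives (x, y) ≈ (89.9, -22.3).
Distances from that point to each station vs reported:
  A: calculated 61.5 vs reported 61.5 → residual 0.0 km
  B: calculated 176.5 vs reported 152.5 → residual 24.0 km
  C: calculated 105.8 vs reported 105.8 → residual 0.0 km
  D: calculated 70.2 vs reported 70.2 → residual 0.0 km
A, C, D are mutually consistent (residuals ≈ 0); B is off by 24.0 km.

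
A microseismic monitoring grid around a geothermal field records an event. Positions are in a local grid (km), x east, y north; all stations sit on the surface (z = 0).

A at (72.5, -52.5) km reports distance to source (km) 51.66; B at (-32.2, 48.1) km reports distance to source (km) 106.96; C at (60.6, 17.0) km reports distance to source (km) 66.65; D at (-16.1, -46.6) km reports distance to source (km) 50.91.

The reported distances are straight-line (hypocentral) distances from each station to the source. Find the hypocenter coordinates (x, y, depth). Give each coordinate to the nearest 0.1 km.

Each station gives a sphere (x−x_i)² + (y−y_i)² + z² = d_i² (stations at z=0).
Subtracting the A sphere from B and C: z² cancels, leaving linear equations in x and y:
-209.4 x + 201.2 y = -13433.74
-23.8 x + 139.0 y = -5824.61
Solving: x ≈ 28.595, y ≈ -37.007 km (keep extra digits for the depth step; rounded: 28.6, -37.0).
Then from the A sphere: z² = 51.66² − (x − 72.5)² − (y + 52.5)² with x = 28.595, y = -37.007, so z ≈ 22.385 ≈ 22.4 km.

x ≈ 28.6 km, y ≈ -37.0 km, depth ≈ 22.4 km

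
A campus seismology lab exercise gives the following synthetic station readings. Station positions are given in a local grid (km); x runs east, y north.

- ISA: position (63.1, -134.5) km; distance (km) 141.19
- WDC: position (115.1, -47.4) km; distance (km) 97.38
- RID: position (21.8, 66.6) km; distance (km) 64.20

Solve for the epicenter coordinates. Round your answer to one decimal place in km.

Circle about each station: (x − 63.1)² + (y + 134.5)² = 141.19²; (x − 115.1)² + (y + 47.4)² = 97.38²; (x − 21.8)² + (y − 66.6)² = 64.20².
Subtracting the ISA equation from the WDC and RID equations removes the quadratic terms:
104.0 x + 174.2 y = 3874.66
-82.6 x + 402.2 y = -1348.08
Solving the 2×2 system: x ≈ 31.9, y ≈ 3.2 km.

x ≈ 31.9 km, y ≈ 3.2 km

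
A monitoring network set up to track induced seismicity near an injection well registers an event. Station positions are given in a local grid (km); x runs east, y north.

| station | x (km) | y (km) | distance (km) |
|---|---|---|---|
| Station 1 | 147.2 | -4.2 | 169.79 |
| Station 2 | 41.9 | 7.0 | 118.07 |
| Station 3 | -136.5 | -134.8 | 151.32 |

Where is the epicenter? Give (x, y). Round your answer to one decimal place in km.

(12.3, -107.3)

Circle about each station: (x − 147.2)² + (y + 4.2)² = 169.79²; (x − 41.9)² + (y − 7.0)² = 118.07²; (x + 136.5)² + (y + 134.8)² = 151.32².
Subtracting the Station 1 equation from the Station 2 and Station 3 equations removes the quadratic terms:
-210.6 x + 22.4 y = -4992.75
-567.4 x − 261.2 y = 21048.71
Solving the 2×2 system: x ≈ 12.3, y ≈ -107.3 km.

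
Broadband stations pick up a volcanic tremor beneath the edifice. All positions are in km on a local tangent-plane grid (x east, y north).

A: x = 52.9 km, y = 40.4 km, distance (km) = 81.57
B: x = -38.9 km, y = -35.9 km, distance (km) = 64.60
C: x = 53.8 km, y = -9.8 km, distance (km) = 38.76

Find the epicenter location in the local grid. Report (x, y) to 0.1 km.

Circle about each station: (x − 52.9)² + (y − 40.4)² = 81.57²; (x + 38.9)² + (y + 35.9)² = 64.60²; (x − 53.8)² + (y + 9.8)² = 38.76².
Subtracting pairs of circle equations eliminates x²+y² and gives linear equations (the radical axes):
-183.6 x − 152.6 y = 851.95
1.8 x − 100.4 y = 3711.24
Solving the 2×2 system: x ≈ 25.7, y ≈ -36.5 km.

(25.7, -36.5)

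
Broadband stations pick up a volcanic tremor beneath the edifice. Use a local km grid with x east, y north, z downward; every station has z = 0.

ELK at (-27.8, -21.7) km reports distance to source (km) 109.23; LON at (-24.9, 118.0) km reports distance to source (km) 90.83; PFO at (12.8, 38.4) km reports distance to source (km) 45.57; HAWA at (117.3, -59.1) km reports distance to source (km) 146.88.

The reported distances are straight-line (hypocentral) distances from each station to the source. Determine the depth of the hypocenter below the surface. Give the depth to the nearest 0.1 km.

Each station gives a sphere (x−x_i)² + (y−y_i)² + z² = d_i² (stations at z=0).
Subtracting the ELK sphere from LON and PFO: z² cancels, leaving linear equations in x and y:
5.8 x + 279.4 y = 16981.38
81.2 x + 120.2 y = 10249.24
Solving: x ≈ 37.402, y ≈ 60.002 km (keep extra digits for the depth step; rounded: 37.4, 60.0).
Then from the ELK sphere: z² = 109.23² − (x + 27.8)² − (y + 21.7)² with x = 37.402, y = 60.002, so z ≈ 31.697 ≈ 31.7 km.

z ≈ 31.7 km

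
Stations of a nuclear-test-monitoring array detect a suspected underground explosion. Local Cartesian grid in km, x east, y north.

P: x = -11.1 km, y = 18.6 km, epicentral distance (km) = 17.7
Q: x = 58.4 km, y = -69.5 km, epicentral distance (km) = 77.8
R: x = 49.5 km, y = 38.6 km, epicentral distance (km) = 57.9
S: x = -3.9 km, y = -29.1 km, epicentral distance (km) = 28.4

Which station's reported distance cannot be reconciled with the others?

P

Solve using three stations at a time. Using Q, R, S (subtract circle equations pairwise → linear system) gives (x, y) ≈ (13.0, -6.3).
Distances from that point to each station vs reported:
  P: calculated 34.7 vs reported 17.7 → residual 17.0 km
  Q: calculated 77.8 vs reported 77.8 → residual 0.0 km
  R: calculated 57.9 vs reported 57.9 → residual 0.0 km
  S: calculated 28.4 vs reported 28.4 → residual 0.0 km
Q, R, S are mutually consistent (residuals ≈ 0); P is off by 17.0 km.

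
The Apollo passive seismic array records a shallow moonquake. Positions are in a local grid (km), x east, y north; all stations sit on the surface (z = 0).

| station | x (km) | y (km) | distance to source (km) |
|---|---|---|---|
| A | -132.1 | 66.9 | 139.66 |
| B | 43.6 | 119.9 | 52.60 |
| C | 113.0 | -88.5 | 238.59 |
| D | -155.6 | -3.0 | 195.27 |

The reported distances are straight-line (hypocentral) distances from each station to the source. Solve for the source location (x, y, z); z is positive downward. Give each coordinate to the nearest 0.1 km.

Each station gives a sphere (x−x_i)² + (y−y_i)² + z² = d_i² (stations at z=0).
Subtracting the A sphere from B and C: z² cancels, leaving linear equations in x and y:
351.4 x + 106.0 y = 11089.11
490.2 x − 310.8 y = -38745.04
Solving: x ≈ -4.098, y ≈ 118.199 km (keep extra digits for the depth step; rounded: -4.1, 118.2).
Then from the A sphere: z² = 139.66² − (x + 132.1)² − (y − 66.9)² with x = -4.098, y = 118.199, so z ≈ 22.109 ≈ 22.1 km.

(-4.1, 118.2, 22.1)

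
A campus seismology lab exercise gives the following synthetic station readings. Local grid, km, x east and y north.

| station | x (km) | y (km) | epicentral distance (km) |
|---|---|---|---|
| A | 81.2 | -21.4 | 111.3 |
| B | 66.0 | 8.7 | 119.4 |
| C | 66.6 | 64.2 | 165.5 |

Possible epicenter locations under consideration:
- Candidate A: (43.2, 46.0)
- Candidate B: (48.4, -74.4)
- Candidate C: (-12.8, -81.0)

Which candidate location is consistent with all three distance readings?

For each candidate, compare |candidate − station| to the reported distance:
Candidate A: residuals A 33.9, B 75.7, C 135.9 → max 135.9 km
Candidate B: residuals A 49.0, B 34.5, C 25.7 → max 49.0 km
Candidate C: residuals A 0.0, B 0.0, C 0.0 → max 0.0 km
Only Candidate C has all residuals ≈ 0.

Candidate C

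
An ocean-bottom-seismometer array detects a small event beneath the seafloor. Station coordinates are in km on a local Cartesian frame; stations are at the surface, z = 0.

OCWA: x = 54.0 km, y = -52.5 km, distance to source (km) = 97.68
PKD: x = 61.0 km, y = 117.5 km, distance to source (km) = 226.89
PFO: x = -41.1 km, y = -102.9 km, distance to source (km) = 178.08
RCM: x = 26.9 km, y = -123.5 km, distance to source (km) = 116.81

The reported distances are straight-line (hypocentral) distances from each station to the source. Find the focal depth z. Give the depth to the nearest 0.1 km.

Each station gives a sphere (x−x_i)² + (y−y_i)² + z² = d_i² (stations at z=0).
Subtracting the OCWA sphere from PKD and PFO: z² cancels, leaving linear equations in x and y:
14.0 x + 340.0 y = -30082.69
-190.2 x − 100.8 y = -15565.73
Solving: x ≈ 131.601, y ≈ -93.897 km (keep extra digits for the depth step; rounded: 131.6, -93.9).
Then from the OCWA sphere: z² = 97.68² − (x − 54.0)² − (y + 52.5)² with x = 131.601, y = -93.897, so z ≈ 42.494 ≈ 42.5 km.

z ≈ 42.5 km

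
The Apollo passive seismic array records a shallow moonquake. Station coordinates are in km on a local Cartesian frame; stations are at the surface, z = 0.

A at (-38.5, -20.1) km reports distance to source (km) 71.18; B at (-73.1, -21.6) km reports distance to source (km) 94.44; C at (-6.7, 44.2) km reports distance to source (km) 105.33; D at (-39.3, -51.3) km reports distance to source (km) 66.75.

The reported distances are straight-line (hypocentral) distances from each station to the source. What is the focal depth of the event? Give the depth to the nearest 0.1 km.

Each station gives a sphere (x−x_i)² + (y−y_i)² + z² = d_i² (stations at z=0).
Subtracting the A sphere from B and C: z² cancels, leaving linear equations in x and y:
-69.2 x − 3.0 y = 71.59
63.6 x + 128.6 y = -5915.55
Solving: x ≈ 0.981, y ≈ -46.485 km (keep extra digits for the depth step; rounded: 1.0, -46.5).
Then from the A sphere: z² = 71.18² − (x + 38.5)² − (y + 20.1)² with x = 0.981, y = -46.485, so z ≈ 53.025 ≈ 53.0 km.

53.0 km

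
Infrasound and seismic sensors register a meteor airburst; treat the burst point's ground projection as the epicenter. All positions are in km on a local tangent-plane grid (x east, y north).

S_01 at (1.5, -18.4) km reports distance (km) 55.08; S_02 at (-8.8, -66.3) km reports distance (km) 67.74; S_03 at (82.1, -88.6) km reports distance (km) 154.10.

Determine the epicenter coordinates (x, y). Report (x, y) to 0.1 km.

Circle about each station: (x − 1.5)² + (y + 18.4)² = 55.08²; (x + 8.8)² + (y + 66.3)² = 67.74²; (x − 82.1)² + (y + 88.6)² = 154.10².
Subtracting pairs of circle equations eliminates x²+y² and gives linear equations (the radical axes):
-20.6 x − 95.8 y = 2577.42
161.2 x − 140.4 y = -6463.44
Solving the 2×2 system: x ≈ -53.5, y ≈ -15.4 km.

x ≈ -53.5 km, y ≈ -15.4 km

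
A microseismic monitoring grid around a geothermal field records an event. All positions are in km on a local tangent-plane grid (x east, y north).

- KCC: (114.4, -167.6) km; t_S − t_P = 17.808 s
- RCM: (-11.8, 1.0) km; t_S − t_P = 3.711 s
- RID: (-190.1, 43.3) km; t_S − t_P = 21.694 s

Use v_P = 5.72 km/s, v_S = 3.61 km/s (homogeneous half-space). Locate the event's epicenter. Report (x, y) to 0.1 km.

(9.8, -28.2)

Distance from S−P lag: d = Δt · v_P v_S / (v_P − v_S) = Δt · (5.72·3.61)/(5.72−3.61) ≈ 9.7864·Δt.
So d_KCC = 174.28, d_RCM = 36.32, d_RID = 212.31 km.
Circle about each station: (x − 114.4)² + (y + 167.6)² = 174.28²; (x + 11.8)² + (y − 1.0)² = 36.32²; (x + 190.1)² + (y − 43.3)² = 212.31².
Subtracting the KCC equation from the RCM and RID equations removes the quadratic terms:
-252.4 x + 337.2 y = -11982.50
-609.0 x + 421.8 y = -17866.24
Solving the 2×2 system: x ≈ 9.8, y ≈ -28.2 km.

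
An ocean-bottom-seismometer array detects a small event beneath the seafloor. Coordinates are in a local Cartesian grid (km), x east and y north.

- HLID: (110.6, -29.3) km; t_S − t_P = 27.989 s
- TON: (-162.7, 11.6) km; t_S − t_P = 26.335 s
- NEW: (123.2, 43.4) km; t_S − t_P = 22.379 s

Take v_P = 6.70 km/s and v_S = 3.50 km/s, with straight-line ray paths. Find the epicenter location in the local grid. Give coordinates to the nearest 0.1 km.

(-13.5, 134.0)

Distance from S−P lag: d = Δt · v_P v_S / (v_P − v_S) = Δt · (6.70·3.50)/(6.70−3.50) ≈ 7.3281·Δt.
So d_HLID = 205.11, d_TON = 192.99, d_NEW = 164.00 km.
Circle about each station: (x − 110.6)² + (y + 29.3)² = 205.11²; (x + 162.7)² + (y − 11.6)² = 192.99²; (x − 123.2)² + (y − 43.4)² = 164.00².
Subtracting pairs of circle equations eliminates x²+y² and gives linear equations (the radical axes):
-546.6 x + 81.8 y = 18339.97
25.2 x + 145.4 y = 19145.06
Solving the 2×2 system: x ≈ -13.5, y ≈ 134.0 km.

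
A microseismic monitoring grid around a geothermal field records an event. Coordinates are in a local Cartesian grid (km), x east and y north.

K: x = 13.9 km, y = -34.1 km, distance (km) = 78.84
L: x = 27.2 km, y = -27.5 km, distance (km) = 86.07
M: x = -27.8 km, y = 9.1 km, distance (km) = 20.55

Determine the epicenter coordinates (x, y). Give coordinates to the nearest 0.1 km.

Circle about each station: (x − 13.9)² + (y + 34.1)² = 78.84²; (x − 27.2)² + (y + 27.5)² = 86.07²; (x + 27.8)² + (y − 9.1)² = 20.55².
Subtracting the K equation from the L and M equations removes the quadratic terms:
26.6 x + 13.2 y = -1052.23
-83.4 x + 86.4 y = 5293.07
Solving the 2×2 system: x ≈ -47.3, y ≈ 15.6 km.
Check against K (with the unrounded x, y): √((x − 13.9)²+(y + 34.1)²) = 78.84 ≈ 78.84 km. ✓

(-47.3, 15.6)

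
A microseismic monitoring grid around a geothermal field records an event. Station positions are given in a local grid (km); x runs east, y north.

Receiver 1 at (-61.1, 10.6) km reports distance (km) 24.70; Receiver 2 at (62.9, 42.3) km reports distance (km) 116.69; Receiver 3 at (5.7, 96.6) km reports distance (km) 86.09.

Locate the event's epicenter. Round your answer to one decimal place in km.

-53.5 km east, 34.1 km north

Circle about each station: (x + 61.1)² + (y − 10.6)² = 24.70²; (x − 62.9)² + (y − 42.3)² = 116.69²; (x − 5.7)² + (y − 96.6)² = 86.09².
Subtracting pairs of circle equations eliminates x²+y² and gives linear equations (the radical axes):
248.0 x + 63.4 y = -11106.34
133.6 x + 172.0 y = -1282.92
Solving the 2×2 system: x ≈ -53.5, y ≈ 34.1 km.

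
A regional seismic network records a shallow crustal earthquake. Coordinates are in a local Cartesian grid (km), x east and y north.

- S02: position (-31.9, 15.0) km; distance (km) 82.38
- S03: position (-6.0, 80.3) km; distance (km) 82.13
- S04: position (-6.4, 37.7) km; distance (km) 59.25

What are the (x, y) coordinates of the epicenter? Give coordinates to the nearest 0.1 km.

50.3 km east, 20.5 km north

Circle about each station: (x + 31.9)² + (y − 15.0)² = 82.38²; (x + 6.0)² + (y − 80.3)² = 82.13²; (x + 6.4)² + (y − 37.7)² = 59.25².
Subtracting the S02 equation from the S03 and S04 equations removes the quadratic terms:
51.8 x + 130.6 y = 5282.61
51.0 x + 45.4 y = 3495.54
Solving the 2×2 system: x ≈ 50.3, y ≈ 20.5 km.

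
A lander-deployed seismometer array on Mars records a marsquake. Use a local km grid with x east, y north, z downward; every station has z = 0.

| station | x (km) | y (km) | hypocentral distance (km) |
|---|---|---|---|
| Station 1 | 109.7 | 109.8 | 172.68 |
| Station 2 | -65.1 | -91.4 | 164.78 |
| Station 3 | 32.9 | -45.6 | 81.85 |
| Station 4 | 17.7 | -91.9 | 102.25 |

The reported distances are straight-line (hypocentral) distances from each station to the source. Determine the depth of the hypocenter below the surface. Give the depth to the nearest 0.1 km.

Each station gives a sphere (x−x_i)² + (y−y_i)² + z² = d_i² (stations at z=0).
Subtracting the Station 1 sphere from Station 2 and Station 3: z² cancels, leaving linear equations in x and y:
-349.6 x − 402.4 y = -8832.23
-153.6 x − 310.8 y = 2190.60
Solving: x ≈ 77.413, y ≈ -45.306 km (keep extra digits for the depth step; rounded: 77.4, -45.3).
Then from the Station 1 sphere: z² = 172.68² − (x − 109.7)² − (y − 109.8)² with x = 77.413, y = -45.306, so z ≈ 68.688 ≈ 68.7 km.
Check against Station 4 (with the unrounded solution): distance 102.25 ≈ 102.25 km. ✓

68.7 km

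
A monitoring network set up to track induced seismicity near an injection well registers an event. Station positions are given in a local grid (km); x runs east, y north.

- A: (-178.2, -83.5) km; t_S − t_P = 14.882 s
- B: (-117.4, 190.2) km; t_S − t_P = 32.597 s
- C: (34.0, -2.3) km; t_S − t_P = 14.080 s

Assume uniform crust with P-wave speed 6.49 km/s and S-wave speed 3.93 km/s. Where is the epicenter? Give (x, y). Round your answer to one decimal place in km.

(-35.6, -124.1)

Distance from S−P lag: d = Δt · v_P v_S / (v_P − v_S) = Δt · (6.49·3.93)/(6.49−3.93) ≈ 9.9632·Δt.
So d_A = 148.27, d_B = 324.77, d_C = 140.28 km.
Circle about each station: (x + 178.2)² + (y + 83.5)² = 148.27²; (x + 117.4)² + (y − 190.2)² = 324.77²; (x − 34.0)² + (y + 2.3)² = 140.28².
Subtracting pairs of circle equations eliminates x²+y² and gives linear equations (the radical axes):
121.6 x + 547.4 y = -72260.25
424.4 x + 162.4 y = -35260.69
Solving the 2×2 system: x ≈ -35.6, y ≈ -124.1 km.
Check against A (with the unrounded x, y): √((x + 178.2)²+(y + 83.5)²) = 148.27 ≈ 148.27 km. ✓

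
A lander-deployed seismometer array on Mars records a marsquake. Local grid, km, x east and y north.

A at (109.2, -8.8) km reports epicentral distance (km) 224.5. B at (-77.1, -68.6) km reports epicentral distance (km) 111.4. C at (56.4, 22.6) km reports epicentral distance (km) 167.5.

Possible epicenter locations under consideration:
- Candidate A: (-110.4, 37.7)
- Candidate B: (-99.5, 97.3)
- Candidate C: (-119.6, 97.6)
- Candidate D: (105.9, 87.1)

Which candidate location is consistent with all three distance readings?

For each candidate, compare |candidate − station| to the reported distance:
Candidate A: residuals A 0.0, B 0.0, C 0.0 → max 0.0 km
Candidate B: residuals A 9.6, B 56.0, C 5.4 → max 56.0 km
Candidate C: residuals A 27.8, B 60.1, C 23.8 → max 60.1 km
Candidate D: residuals A 128.5, B 128.9, C 86.2 → max 128.9 km
Only Candidate A has all residuals ≈ 0.

Candidate A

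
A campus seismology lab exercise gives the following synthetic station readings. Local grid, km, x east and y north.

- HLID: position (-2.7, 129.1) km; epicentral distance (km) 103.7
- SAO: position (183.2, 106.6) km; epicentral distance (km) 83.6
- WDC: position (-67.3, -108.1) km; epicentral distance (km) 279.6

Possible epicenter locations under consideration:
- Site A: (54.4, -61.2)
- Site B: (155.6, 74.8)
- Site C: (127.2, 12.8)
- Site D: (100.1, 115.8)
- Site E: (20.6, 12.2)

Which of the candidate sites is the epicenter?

For each candidate, compare |candidate − station| to the reported distance:
Site A: residuals HLID 95.0, SAO 127.9, WDC 149.2 → max 149.2 km
Site B: residuals HLID 63.7, SAO 41.5, WDC 8.7 → max 63.7 km
Site C: residuals HLID 70.7, SAO 25.6, WDC 50.6 → max 70.7 km
Site D: residuals HLID 0.0, SAO 0.0, WDC 0.0 → max 0.0 km
Site E: residuals HLID 15.5, SAO 104.4, WDC 130.6 → max 130.6 km
Only Site D has all residuals ≈ 0.

Site D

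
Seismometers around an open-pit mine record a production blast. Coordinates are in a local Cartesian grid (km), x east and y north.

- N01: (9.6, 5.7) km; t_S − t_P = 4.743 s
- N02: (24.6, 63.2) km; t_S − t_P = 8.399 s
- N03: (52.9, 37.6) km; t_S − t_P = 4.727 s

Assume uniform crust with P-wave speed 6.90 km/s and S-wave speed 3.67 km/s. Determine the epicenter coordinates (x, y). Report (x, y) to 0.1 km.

46.5 km east, 1.1 km north

Distance from S−P lag: d = Δt · v_P v_S / (v_P − v_S) = Δt · (6.90·3.67)/(6.90−3.67) ≈ 7.8399·Δt.
So d_N01 = 37.18, d_N02 = 65.85, d_N03 = 37.06 km.
Circle about each station: (x − 9.6)² + (y − 5.7)² = 37.18²; (x − 24.6)² + (y − 63.2)² = 65.85²; (x − 52.9)² + (y − 37.6)² = 37.06².
Subtracting the N01 equation from the N02 and N03 equations removes the quadratic terms:
30.0 x + 115.0 y = 1520.88
86.6 x + 63.8 y = 4096.43
Solving the 2×2 system: x ≈ 46.5, y ≈ 1.1 km.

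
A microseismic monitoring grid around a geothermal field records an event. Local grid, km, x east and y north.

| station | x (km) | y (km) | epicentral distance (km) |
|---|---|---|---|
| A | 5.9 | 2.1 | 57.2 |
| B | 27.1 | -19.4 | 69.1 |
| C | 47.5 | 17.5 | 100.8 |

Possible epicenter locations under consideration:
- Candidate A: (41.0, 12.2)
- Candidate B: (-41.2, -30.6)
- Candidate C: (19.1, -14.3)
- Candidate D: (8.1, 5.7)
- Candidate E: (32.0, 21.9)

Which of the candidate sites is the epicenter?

Candidate B

For each candidate, compare |candidate − station| to the reported distance:
Candidate A: residuals A 20.7, B 34.6, C 92.4 → max 92.4 km
Candidate B: residuals A 0.1, B 0.1, C 0.1 → max 0.1 km
Candidate C: residuals A 36.1, B 59.6, C 58.2 → max 59.6 km
Candidate D: residuals A 53.0, B 37.6, C 59.7 → max 59.7 km
Candidate E: residuals A 24.4, B 27.5, C 84.7 → max 84.7 km
Only Candidate B has all residuals ≈ 0.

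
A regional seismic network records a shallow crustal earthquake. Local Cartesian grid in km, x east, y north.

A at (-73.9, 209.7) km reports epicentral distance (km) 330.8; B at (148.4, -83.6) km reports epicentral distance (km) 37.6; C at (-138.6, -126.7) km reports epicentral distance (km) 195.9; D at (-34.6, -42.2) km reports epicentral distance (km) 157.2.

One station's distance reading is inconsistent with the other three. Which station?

Solve using three stations at a time. Using A, B, D (subtract circle equations pairwise → linear system) gives (x, y) ≈ (121.9, -56.9).
Distances from that point to each station vs reported:
  A: calculated 330.8 vs reported 330.8 → residual 0.0 km
  B: calculated 37.6 vs reported 37.6 → residual 0.0 km
  C: calculated 269.7 vs reported 195.9 → residual 73.8 km
  D: calculated 157.2 vs reported 157.2 → residual 0.0 km
A, B, D are mutually consistent (residuals ≈ 0); C is off by 73.8 km.

C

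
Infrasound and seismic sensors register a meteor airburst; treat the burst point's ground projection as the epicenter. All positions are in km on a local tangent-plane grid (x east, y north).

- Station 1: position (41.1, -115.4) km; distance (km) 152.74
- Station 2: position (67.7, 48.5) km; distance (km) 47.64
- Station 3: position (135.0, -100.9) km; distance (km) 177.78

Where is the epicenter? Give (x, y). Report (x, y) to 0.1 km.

Circle about each station: (x − 41.1)² + (y + 115.4)² = 152.74²; (x − 67.7)² + (y − 48.5)² = 47.64²; (x − 135.0)² + (y + 100.9)² = 177.78².
Subtracting pairs of circle equations eliminates x²+y² and gives linear equations (the radical axes):
53.2 x + 327.8 y = 12989.11
187.8 x + 29.0 y = 5123.22
Solving the 2×2 system: x ≈ 21.7, y ≈ 36.1 km.

x ≈ 21.7 km, y ≈ 36.1 km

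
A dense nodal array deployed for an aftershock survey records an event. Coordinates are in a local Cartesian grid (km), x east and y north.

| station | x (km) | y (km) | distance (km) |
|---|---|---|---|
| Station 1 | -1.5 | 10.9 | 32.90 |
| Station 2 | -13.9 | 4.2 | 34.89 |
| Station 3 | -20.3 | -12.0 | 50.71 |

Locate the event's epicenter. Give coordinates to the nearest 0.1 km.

Circle about each station: (x + 1.5)² + (y − 10.9)² = 32.90²; (x + 13.9)² + (y − 4.2)² = 34.89²; (x + 20.3)² + (y + 12.0)² = 50.71².
Subtracting pairs of circle equations eliminates x²+y² and gives linear equations (the radical axes):
-24.8 x − 13.4 y = -45.11
-37.6 x − 45.8 y = -1054.06
Solving the 2×2 system: x ≈ -19.1, y ≈ 38.7 km.
Check against Station 1 (with the unrounded x, y): √((x + 1.5)²+(y − 10.9)²) = 32.87 ≈ 32.90 km. ✓

x ≈ -19.1 km, y ≈ 38.7 km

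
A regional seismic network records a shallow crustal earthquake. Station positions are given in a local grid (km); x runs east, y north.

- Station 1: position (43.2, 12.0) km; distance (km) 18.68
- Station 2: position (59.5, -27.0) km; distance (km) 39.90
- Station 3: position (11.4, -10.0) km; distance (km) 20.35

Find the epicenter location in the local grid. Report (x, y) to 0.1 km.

29.5 km east, -0.7 km north

Circle about each station: (x − 43.2)² + (y − 12.0)² = 18.68²; (x − 59.5)² + (y + 27.0)² = 39.90²; (x − 11.4)² + (y + 10.0)² = 20.35².
Subtracting the Station 1 equation from the Station 2 and Station 3 equations removes the quadratic terms:
32.6 x − 78.0 y = 1015.94
-63.6 x − 44.0 y = -1845.46
Solving the 2×2 system: x ≈ 29.5, y ≈ -0.7 km.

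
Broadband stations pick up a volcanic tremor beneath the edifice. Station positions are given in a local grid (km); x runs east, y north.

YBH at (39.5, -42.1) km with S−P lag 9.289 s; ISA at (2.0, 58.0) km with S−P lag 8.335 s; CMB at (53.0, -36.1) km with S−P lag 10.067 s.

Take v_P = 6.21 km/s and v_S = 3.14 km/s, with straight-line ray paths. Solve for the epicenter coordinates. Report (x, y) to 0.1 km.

x ≈ 4.1 km, y ≈ 5.1 km

Distance from S−P lag: d = Δt · v_P v_S / (v_P − v_S) = Δt · (6.21·3.14)/(6.21−3.14) ≈ 6.3516·Δt.
So d_YBH = 59.00, d_ISA = 52.94, d_CMB = 63.94 km.
Circle about each station: (x − 39.5)² + (y + 42.1)² = 59.00²; (x − 2.0)² + (y − 58.0)² = 52.94²; (x − 53.0)² + (y + 36.1)² = 63.94².
Subtracting the YBH equation from the ISA and CMB equations removes the quadratic terms:
-75.0 x + 200.2 y = 713.70
27.0 x + 12.0 y = 172.23
Solving the 2×2 system: x ≈ 4.1, y ≈ 5.1 km.
Check against YBH (with the unrounded x, y): √((x − 39.5)²+(y + 42.1)²) = 59.00 ≈ 59.00 km. ✓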